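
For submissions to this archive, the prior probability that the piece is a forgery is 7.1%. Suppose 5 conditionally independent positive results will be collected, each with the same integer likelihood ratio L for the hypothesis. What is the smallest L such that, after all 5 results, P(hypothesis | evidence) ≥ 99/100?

Prior odds = 0.071/0.929 = 71/929.
Target odds = 0.99/0.01 = 99.
Need L⁵ ≥ 99 ÷ (71/929) = 91971/71.
4⁵ = 1024 < 91971/71 ≤ 3125 = 5⁵, so L = 5.

5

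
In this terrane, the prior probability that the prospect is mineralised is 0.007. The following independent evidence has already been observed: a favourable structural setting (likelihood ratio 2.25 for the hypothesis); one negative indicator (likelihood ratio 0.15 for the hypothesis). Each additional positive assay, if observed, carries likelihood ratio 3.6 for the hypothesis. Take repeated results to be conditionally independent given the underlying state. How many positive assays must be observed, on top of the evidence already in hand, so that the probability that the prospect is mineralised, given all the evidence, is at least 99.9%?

Prior odds = 0.007/0.993 = 7/993.
Combined Bayes factor of the evidence already in hand = 2.25 × 0.15 = 0.3375.
Odds after that evidence = (7/993) × 0.3375 = 63/26480.
Target odds = 0.999/0.001 = 999.
Need 3.6ⁿ ≥ 999 ÷ (63/26480) = 2939280/7.
3.6¹⁰ ≈365616 falls short of 2939280/7 but 3.6¹¹ ≈1.31622e+06 reaches it, so n = 11.

11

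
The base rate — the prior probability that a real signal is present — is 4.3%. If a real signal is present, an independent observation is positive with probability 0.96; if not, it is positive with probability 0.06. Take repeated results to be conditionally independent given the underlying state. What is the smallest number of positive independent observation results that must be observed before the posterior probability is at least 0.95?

3

Prior odds: 0.043 ÷ 0.957 = 43/957.
Likelihood ratio of a positive = 0.96/0.06 = 16.
Target odds: 0.95 ÷ 0.05 = 19.
Require 16ⁿ ≥ 19 ÷ (43/957) = 18183/43.
16² = 256 falls short of 18183/43 but 16³ = 4096 reaches it, so n = 3.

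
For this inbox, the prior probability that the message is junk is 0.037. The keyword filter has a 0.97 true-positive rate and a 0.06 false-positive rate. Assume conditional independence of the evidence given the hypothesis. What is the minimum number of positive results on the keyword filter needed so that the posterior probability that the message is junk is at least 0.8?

2

Prior odds: 0.037 ÷ 0.963 = 37/963.
Likelihood ratio of a positive result = 0.97/0.06 = 97/6.
Target odds: 0.8 ÷ 0.2 = 4.
Require (97/6)ⁿ ≥ 4 ÷ (37/963) = 3852/37.
(97/6)¹ = 97/6 falls short of 3852/37 but (97/6)² = 9409/36 reaches it, so n = 2.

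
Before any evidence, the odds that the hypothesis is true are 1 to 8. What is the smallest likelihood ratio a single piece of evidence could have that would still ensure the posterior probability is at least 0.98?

392

Prior odds = 0.125.
Target odds = 0.98/0.02 = 49.
Required Bayes factor = 49 ÷ 0.125 = 392.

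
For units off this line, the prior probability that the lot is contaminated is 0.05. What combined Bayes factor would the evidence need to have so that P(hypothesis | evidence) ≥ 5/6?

95

Prior odds = 0.05/0.95 = 1/19.
Target odds = (5/6)/(1/6) = 5.
Required Bayes factor = 5 ÷ (1/19) = 95.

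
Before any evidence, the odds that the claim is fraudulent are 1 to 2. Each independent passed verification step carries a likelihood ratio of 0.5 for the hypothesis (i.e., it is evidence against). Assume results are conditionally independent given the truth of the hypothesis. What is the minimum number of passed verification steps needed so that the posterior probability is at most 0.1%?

9

Prior odds = 0.5.
Likelihood ratio per passed verification step = 0.5.
Target odds: 0.001 ÷ 0.999 = 1/999.
Need 0.5 × 0.5ⁿ ≤ 1/999, i.e. 0.5ⁿ ≤ 2/999.
0.5⁸ = 0.00390625 is still above 2/999 but 0.5⁹ = 0.001953125 is at or below it, so n = 9.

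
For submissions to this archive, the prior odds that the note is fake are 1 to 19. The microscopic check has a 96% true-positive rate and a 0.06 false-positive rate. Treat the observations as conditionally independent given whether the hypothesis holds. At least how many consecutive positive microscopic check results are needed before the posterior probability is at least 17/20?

2

Prior odds = 1/19.
Likelihood ratio of a positive result = 0.96/0.06 = 16.
Target posterior odds = 0.85/0.15 = 17/3.
Need (1/19) × 16ⁿ ≥ 17/3, i.e. 16ⁿ ≥ 323/3.
16¹ = 16 falls short of 323/3 but 16² = 256 reaches it, so n = 2.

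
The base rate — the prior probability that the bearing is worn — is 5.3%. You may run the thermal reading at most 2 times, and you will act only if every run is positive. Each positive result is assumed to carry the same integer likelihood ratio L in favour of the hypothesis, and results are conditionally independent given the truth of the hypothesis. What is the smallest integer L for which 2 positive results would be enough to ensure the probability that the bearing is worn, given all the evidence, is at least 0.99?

43

Prior odds = 0.053/0.947 = 53/947.
Target odds = 0.99/0.01 = 99.
Need L² ≥ 99 ÷ (53/947) = 93753/53.
42² = 1764 < 93753/53 ≤ 1849 = 43², so L = 43.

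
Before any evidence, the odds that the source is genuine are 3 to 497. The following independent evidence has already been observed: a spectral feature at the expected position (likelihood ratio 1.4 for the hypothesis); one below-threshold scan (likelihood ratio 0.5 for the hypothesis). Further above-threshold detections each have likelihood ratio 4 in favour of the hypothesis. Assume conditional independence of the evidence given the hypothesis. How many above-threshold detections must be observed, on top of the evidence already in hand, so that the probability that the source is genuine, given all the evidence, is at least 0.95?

Prior odds = 3/497.
Combined Bayes factor of the evidence already in hand = 1.4 × 0.5 = 0.7.
Odds after that evidence = (3/497) × 0.7 = 3/710.
Target odds = 0.95/0.05 = 19.
Need 4ⁿ ≥ 19 ÷ (3/710) = 13490/3.
4⁶ = 4096 falls short of 13490/3 but 4⁷ = 16384 reaches it, so n = 7.

7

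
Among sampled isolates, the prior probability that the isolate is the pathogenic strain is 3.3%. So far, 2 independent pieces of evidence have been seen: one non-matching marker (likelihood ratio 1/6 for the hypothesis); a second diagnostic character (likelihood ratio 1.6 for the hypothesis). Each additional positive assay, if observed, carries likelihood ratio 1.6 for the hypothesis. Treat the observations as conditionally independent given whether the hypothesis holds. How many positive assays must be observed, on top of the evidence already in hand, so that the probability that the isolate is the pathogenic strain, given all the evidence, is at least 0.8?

Prior odds = 0.033/0.967 = 33/967.
Combined Bayes factor of the evidence already in hand = (1/6) × 1.6 = 4/15.
Odds after that evidence = (33/967) × 4/15 = 44/4835.
Target odds = 0.8/0.2 = 4.
Need 1.6ⁿ ≥ 4 ÷ (44/4835) = 4835/11.
1.6¹² ≈281.475 falls short of 4835/11 but 1.6¹³ ≈450.36 reaches it, so n = 13.

13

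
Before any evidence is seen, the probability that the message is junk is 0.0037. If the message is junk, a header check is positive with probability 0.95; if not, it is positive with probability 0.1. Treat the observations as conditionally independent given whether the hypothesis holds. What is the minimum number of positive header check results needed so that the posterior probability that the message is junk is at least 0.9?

Prior odds: 0.0037 ÷ 0.9963 = 37/9963.
Likelihood ratio of a positive = 0.95/0.1 = 9.5.
Target odds: 0.9 ÷ 0.1 = 9.
Need (37/9963) × 9.5ⁿ ≥ 9, i.e. 9.5ⁿ ≥ 89667/37.
9.5³ = 857.375 falls short of 89667/37 but 9.5⁴ = 8145.0625 reaches it, so n = 4.

4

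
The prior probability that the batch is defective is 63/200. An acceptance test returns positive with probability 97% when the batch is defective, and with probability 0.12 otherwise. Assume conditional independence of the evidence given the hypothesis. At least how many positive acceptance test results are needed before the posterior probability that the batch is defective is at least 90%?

Prior odds = 0.315/0.685 = 63/137.
Likelihood ratio of a positive result = 0.97/0.12 = 97/12.
Target odds: 0.9 ÷ 0.1 = 9.
Require (97/12)ⁿ ≥ 9 ÷ (63/137) = 137/7.
(97/12)¹ = 97/12 falls short of 137/7 but (97/12)² = 9409/144 reaches it, so n = 2.

2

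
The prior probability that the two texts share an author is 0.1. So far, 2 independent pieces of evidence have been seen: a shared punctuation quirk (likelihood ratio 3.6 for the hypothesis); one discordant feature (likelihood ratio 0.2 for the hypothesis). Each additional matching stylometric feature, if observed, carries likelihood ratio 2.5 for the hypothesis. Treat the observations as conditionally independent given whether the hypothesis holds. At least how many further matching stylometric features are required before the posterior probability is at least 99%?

Prior odds = 0.1/0.9 = 1/9.
Combined Bayes factor of the evidence already in hand = 3.6 × 0.2 = 0.72.
Odds after that evidence = (1/9) × 0.72 = 0.08.
Target odds = 0.99/0.01 = 99.
Need 2.5ⁿ ≥ 99 ÷ 0.08 = 1237.5.
2.5⁷ = 610.3515625 falls short of 1237.5 but 2.5⁸ = 390625/256 reaches it, so n = 8.

8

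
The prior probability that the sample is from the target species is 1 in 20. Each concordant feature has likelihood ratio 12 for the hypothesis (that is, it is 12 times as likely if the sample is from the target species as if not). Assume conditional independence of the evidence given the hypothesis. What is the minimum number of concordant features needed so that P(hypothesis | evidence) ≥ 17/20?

Prior odds = 0.05/0.95 = 1/19.
Likelihood ratio per concordant feature = 12.
Target posterior odds = 0.85/0.15 = 17/3.
Need (1/19) × 12ⁿ ≥ 17/3, i.e. 12ⁿ ≥ 323/3.
12¹ = 12 falls short of 323/3 but 12² = 144 reaches it, so n = 2.

2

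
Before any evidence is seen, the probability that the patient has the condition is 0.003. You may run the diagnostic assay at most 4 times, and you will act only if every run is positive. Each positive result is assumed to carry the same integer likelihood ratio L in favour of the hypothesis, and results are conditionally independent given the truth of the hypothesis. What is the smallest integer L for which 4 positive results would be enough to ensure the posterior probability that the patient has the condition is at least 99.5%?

17

Prior odds = 0.003/0.997 = 3/997.
Target odds = 0.995/0.005 = 199.
Need L⁴ ≥ 199 ÷ (3/997) = 198403/3.
16⁴ = 65536 < 198403/3 ≤ 83521 = 17⁴, so L = 17.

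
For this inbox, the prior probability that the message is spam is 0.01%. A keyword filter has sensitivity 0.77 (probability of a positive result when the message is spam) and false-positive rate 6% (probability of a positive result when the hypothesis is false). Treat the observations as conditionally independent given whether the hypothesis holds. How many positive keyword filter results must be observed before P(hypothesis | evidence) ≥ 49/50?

Prior odds: 0.0001 ÷ 0.9999 = 1/9999.
Likelihood ratio of a positive result = 0.77/0.06 = 77/6.
Target posterior odds = 0.98/0.02 = 49.
Require (77/6)ⁿ ≥ 49 ÷ (1/9999) = 489951.
(77/6)⁵ ≈348095 falls short of 489951 but (77/6)⁶ ≈4.46721e+06 reaches it, so n = 6.

6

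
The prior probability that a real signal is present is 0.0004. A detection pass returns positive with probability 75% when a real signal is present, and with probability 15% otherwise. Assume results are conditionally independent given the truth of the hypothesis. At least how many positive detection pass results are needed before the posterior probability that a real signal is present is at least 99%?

Prior odds = 0.0004/0.9996 = 1/2499.
Likelihood ratio of a positive result = 0.75/0.15 = 5.
Target posterior odds = 0.99/0.01 = 99.
Require 5ⁿ ≥ 99 ÷ (1/2499) = 247401.
5⁷ = 78125 falls short of 247401 but 5⁸ = 390625 reaches it, so n = 8.

8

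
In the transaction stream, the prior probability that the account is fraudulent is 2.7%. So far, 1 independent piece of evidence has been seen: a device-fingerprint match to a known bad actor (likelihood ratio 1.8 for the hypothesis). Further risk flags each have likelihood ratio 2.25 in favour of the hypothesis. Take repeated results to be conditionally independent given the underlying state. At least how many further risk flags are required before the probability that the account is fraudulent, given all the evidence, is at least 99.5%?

Prior odds = 0.027/0.973 = 27/973.
Bayes factor of the evidence already in hand = 1.8.
Odds after that evidence = (27/973) × 1.8 = 243/4865.
Target odds = 0.995/0.005 = 199.
Need 2.25ⁿ ≥ 199 ÷ (243/4865) = 968135/243.
2.25¹⁰ ≈3325.26 falls short of 968135/243 but 2.25¹¹ ≈7481.83 reaches it, so n = 11.

11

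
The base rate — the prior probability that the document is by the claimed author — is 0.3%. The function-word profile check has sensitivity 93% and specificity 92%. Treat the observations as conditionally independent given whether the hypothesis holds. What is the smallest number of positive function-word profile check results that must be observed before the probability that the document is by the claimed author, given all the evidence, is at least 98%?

Prior odds: 0.003 ÷ 0.997 = 3/997.
False-positive rate = 1 − 0.92 = 0.08; likelihood ratio of a positive = 0.93/0.08 = 11.625.
Target odds: 0.98 ÷ 0.02 = 49.
Need (3/997) × 11.625ⁿ ≥ 49, i.e. 11.625ⁿ ≥ 48853/3.
11.625³ = 804357/512 falls short of 48853/3 but 11.625⁴ = 74805201/4096 reaches it, so n = 4.

4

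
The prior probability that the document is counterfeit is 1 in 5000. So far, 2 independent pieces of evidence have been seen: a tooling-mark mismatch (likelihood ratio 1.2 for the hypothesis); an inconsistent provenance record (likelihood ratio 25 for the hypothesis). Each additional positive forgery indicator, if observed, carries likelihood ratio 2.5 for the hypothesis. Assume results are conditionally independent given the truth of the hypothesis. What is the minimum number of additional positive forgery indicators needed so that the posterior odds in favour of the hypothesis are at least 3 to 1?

7

Prior odds = 0.0002/0.9998 = 1/4999.
Combined Bayes factor of the evidence already in hand = 1.2 × 25 = 30.
Odds after that evidence = (1/4999) × 30 = 30/4999.
Target odds = 3.
Need 2.5ⁿ ≥ 3 ÷ (30/4999) = 499.9.
2.5⁶ = 244.140625 falls short of 499.9 but 2.5⁷ = 610.3515625 reaches it, so n = 7.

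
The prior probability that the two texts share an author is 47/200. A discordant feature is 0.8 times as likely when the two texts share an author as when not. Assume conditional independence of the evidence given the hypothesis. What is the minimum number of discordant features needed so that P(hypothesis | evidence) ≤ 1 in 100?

16

Prior odds = 0.235/0.765 = 47/153.
Likelihood ratio per discordant feature = 0.8.
Target posterior odds = 0.01/0.99 = 1/99.
Need (47/153) × 0.8ⁿ ≤ 1/99, i.e. 0.8ⁿ ≤ 17/517.
0.8¹⁵ ≈0.0351844 is still above 17/517 but 0.8¹⁶ ≈0.0281475 is at or below it, so n = 16.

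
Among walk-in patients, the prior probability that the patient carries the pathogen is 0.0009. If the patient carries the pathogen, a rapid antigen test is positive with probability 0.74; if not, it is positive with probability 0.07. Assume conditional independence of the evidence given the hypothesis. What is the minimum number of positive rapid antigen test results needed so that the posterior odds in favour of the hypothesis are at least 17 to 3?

4

Prior odds = 0.0009/0.9991 = 9/9991.
Likelihood ratio of a positive = 0.74/0.07 = 74/7.
Target odds = 17/3.
Require (74/7)ⁿ ≥ 17/3 ÷ (9/9991) = 169847/27.
(74/7)³ = 405224/343 falls short of 169847/27 but (74/7)⁴ = 29986576/2401 reaches it, so n = 4.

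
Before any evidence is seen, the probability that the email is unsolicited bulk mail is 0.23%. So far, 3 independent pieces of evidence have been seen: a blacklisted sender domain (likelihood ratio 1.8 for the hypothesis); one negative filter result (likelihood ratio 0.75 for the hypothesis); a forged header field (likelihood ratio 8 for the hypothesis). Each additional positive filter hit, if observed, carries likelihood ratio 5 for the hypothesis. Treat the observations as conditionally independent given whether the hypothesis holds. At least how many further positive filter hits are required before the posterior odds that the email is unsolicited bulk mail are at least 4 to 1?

4

Prior odds = 0.0023/0.9977 = 23/9977.
Combined Bayes factor of the evidence already in hand = 1.8 × 0.75 × 8 = 10.8.
Odds after that evidence = (23/9977) × 10.8 = 1242/49885.
Target odds = 4.
Need 5ⁿ ≥ 4 ÷ (1242/49885) = 99770/621.
5³ = 125 falls short of 99770/621 but 5⁴ = 625 reaches it, so n = 4.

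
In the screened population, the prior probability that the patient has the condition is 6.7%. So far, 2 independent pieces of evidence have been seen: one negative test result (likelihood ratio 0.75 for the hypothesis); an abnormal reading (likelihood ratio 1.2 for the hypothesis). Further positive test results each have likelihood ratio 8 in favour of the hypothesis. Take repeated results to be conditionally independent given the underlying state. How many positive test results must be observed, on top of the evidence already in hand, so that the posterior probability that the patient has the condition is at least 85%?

3

Prior odds = 0.067/0.933 = 67/933.
Combined Bayes factor of the evidence already in hand = 0.75 × 1.2 = 0.9.
Odds after that evidence = (67/933) × 0.9 = 201/3110.
Target odds = 0.85/0.15 = 17/3.
Need 8ⁿ ≥ 17/3 ÷ (201/3110) = 52870/603.
8² = 64 falls short of 52870/603 but 8³ = 512 reaches it, so n = 3.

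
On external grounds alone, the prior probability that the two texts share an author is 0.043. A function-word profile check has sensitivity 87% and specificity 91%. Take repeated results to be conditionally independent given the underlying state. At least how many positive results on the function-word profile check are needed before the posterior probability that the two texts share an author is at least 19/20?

3

Prior odds: 0.043 ÷ 0.957 = 43/957.
False-positive rate = 1 − 0.91 = 0.09; likelihood ratio of a positive = 0.87/0.09 = 29/3.
Target posterior odds = 0.95/0.05 = 19.
Require (29/3)ⁿ ≥ 19 ÷ (43/957) = 18183/43.
(29/3)² = 841/9 falls short of 18183/43 but (29/3)³ = 24389/27 reaches it, so n = 3.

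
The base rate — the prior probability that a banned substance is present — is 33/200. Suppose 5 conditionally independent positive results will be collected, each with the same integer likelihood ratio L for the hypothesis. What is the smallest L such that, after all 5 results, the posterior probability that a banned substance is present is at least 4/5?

Prior odds = 0.165/0.835 = 33/167.
Target odds = 0.8/0.2 = 4.
Need L⁵ ≥ 4 ÷ (33/167) = 668/33.
1⁵ = 1 < 668/33 ≤ 32 = 2⁵, so L = 2.

2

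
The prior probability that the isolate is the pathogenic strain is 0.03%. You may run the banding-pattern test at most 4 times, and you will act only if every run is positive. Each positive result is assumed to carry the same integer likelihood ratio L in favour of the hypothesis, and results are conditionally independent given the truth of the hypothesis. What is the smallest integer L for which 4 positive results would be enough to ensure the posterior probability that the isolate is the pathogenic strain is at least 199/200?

Prior odds = 0.0003/0.9997 = 3/9997.
Target odds = 0.995/0.005 = 199.
Need L⁴ ≥ 199 ÷ (3/9997) = 1989403/3.
28⁴ = 614656 < 1989403/3 ≤ 707281 = 29⁴, so L = 29.

29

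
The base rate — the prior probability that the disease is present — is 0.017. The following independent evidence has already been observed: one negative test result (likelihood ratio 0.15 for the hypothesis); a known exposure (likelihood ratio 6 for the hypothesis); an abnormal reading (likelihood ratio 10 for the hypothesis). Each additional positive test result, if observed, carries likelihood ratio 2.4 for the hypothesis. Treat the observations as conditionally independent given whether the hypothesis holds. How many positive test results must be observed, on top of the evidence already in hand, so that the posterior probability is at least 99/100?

8

Prior odds = 0.017/0.983 = 17/983.
Combined Bayes factor of the evidence already in hand = 0.15 × 6 × 10 = 9.
Odds after that evidence = (17/983) × 9 = 153/983.
Target odds = 0.99/0.01 = 99.
Need 2.4ⁿ ≥ 99 ÷ (153/983) = 10813/17.
2.4⁷ = 35831808/78125 falls short of 10813/17 but 2.4⁸ = 429981696/390625 reaches it, so n = 8.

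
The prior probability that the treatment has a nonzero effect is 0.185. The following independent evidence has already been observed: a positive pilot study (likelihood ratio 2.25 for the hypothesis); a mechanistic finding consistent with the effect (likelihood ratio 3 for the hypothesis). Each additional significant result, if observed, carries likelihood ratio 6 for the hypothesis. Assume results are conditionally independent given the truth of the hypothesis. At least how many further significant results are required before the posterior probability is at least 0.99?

3

Prior odds = 0.185/0.815 = 37/163.
Combined Bayes factor of the evidence already in hand = 2.25 × 3 = 6.75.
Odds after that evidence = (37/163) × 6.75 = 999/652.
Target odds = 0.99/0.01 = 99.
Need 6ⁿ ≥ 99 ÷ (999/652) = 7172/111.
6² = 36 falls short of 7172/111 but 6³ = 216 reaches it, so n = 3.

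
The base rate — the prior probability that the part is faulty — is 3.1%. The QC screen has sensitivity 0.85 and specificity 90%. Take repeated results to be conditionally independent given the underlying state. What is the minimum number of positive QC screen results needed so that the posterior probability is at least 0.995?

Prior odds: 0.031 ÷ 0.969 = 31/969.
False-positive rate = 1 − 0.9 = 0.1; likelihood ratio of a positive = 0.85/0.1 = 8.5.
Target odds: 0.995 ÷ 0.005 = 199.
Need (31/969) × 8.5ⁿ ≥ 199, i.e. 8.5ⁿ ≥ 192831/31.
8.5⁴ = 5220.0625 falls short of 192831/31 but 8.5⁵ = 44370.53125 reaches it, so n = 5.

5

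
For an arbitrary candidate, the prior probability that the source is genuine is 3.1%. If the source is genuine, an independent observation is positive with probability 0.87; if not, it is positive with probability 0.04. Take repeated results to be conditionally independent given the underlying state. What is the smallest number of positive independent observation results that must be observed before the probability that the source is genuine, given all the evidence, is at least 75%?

2

Prior odds: 0.031 ÷ 0.969 = 31/969.
Likelihood ratio of a positive = 0.87/0.04 = 21.75.
Target posterior odds = 0.75/0.25 = 3.
Require 21.75ⁿ ≥ 3 ÷ (31/969) = 2907/31.
21.75¹ = 21.75 falls short of 2907/31 but 21.75² = 473.0625 reaches it, so n = 2.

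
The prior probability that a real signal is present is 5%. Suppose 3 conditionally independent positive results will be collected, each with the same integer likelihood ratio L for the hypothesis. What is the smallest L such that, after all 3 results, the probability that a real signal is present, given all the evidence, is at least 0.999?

27

Prior odds = 0.05/0.95 = 1/19.
Target odds = 0.999/0.001 = 999.
Need L³ ≥ 999 ÷ (1/19) = 18981.
26³ = 17576 < 18981 ≤ 19683 = 27³, so L = 27.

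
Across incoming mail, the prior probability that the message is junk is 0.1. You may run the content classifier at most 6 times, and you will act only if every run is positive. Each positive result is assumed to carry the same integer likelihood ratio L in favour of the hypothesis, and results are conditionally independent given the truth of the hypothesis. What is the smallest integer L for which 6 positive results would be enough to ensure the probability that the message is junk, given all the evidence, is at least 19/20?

Prior odds = 0.1/0.9 = 1/9.
Target odds = 0.95/0.05 = 19.
Need L⁶ ≥ 19 ÷ (1/9) = 171.
2⁶ = 64 < 171 ≤ 729 = 3⁶, so L = 3.

3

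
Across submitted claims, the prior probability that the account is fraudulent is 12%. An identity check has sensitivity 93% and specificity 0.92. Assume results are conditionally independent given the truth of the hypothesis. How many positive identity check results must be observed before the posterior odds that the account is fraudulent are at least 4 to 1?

2

Prior odds: 0.12 ÷ 0.88 = 3/22.
False-positive rate = 1 − 0.92 = 0.08; likelihood ratio of a positive = 0.93/0.08 = 11.625.
Target odds = 4.
Need (3/22) × 11.625ⁿ ≥ 4, i.e. 11.625ⁿ ≥ 88/3.
11.625¹ = 11.625 falls short of 88/3 but 11.625² = 135.140625 reaches it, so n = 2.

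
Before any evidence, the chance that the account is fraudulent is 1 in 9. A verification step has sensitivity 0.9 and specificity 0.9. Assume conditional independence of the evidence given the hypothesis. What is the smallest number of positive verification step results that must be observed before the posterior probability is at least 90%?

2

Prior odds: (1/9) ÷ (8/9) = 0.125.
False-positive rate = 1 − 0.9 = 0.1; likelihood ratio of a positive = 0.9/0.1 = 9.
Target posterior odds = 0.9/0.1 = 9.
Need 0.125 × 9ⁿ ≥ 9, i.e. 9ⁿ ≥ 72.
9¹ = 9 falls short of 72 but 9² = 81 reaches it, so n = 2.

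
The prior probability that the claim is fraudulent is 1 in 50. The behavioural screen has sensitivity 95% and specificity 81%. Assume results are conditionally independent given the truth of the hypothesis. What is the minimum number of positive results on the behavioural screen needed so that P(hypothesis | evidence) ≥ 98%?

Prior odds: 0.02 ÷ 0.98 = 1/49.
False-positive rate = 1 − 0.81 = 0.19; likelihood ratio of a positive = 0.95/0.19 = 5.
Target posterior odds = 0.98/0.02 = 49.
Need (1/49) × 5ⁿ ≥ 49, i.e. 5ⁿ ≥ 2401.
5⁴ = 625 falls short of 2401 but 5⁵ = 3125 reaches it, so n = 5.

5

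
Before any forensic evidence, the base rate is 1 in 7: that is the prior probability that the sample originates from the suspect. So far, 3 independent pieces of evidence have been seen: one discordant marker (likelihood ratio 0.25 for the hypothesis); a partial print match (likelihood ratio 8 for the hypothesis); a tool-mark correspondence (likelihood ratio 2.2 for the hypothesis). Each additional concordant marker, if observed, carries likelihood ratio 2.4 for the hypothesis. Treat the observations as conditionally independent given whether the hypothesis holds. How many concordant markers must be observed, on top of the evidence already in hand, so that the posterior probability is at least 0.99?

Prior odds = (1/7)/(6/7) = 1/6.
Combined Bayes factor of the evidence already in hand = 0.25 × 8 × 2.2 = 4.4.
Odds after that evidence = (1/6) × 4.4 = 11/15.
Target odds = 0.99/0.01 = 99.
Need 2.4ⁿ ≥ 99 ÷ (11/15) = 135.
2.4⁵ = 79.62624 falls short of 135 but 2.4⁶ = 2985984/15625 reaches it, so n = 6.

6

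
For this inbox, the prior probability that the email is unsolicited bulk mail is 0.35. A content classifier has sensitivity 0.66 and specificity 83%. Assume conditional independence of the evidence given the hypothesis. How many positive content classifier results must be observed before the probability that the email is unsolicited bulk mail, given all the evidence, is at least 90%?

Prior odds = 0.35/0.65 = 7/13.
False-positive rate = 1 − 0.83 = 0.17; likelihood ratio of a positive = 0.66/0.17 = 66/17.
Target posterior odds = 0.9/0.1 = 9.
Need (7/13) × (66/17)ⁿ ≥ 9, i.e. (66/17)ⁿ ≥ 117/7.
(66/17)² = 4356/289 falls short of 117/7 but (66/17)³ = 287496/4913 reaches it, so n = 3.

3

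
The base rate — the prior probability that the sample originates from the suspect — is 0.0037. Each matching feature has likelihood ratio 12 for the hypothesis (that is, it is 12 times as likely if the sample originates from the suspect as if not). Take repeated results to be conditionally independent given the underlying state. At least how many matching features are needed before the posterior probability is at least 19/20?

Prior odds: 0.0037 ÷ 0.9963 = 37/9963.
Likelihood ratio per matching feature = 12.
Target posterior odds = 0.95/0.05 = 19.
Require 12ⁿ ≥ 19 ÷ (37/9963) = 189297/37.
12³ = 1728 falls short of 189297/37 but 12⁴ = 20736 reaches it, so n = 4.

4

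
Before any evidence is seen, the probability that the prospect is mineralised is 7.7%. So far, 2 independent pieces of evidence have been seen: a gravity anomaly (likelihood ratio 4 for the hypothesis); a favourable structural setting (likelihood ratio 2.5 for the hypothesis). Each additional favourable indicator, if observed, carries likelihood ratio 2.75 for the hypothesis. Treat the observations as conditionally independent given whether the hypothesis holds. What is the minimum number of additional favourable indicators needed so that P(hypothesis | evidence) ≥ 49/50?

5

Prior odds = 0.077/0.923 = 77/923.
Combined Bayes factor of the evidence already in hand = 4 × 2.5 = 10.
Odds after that evidence = (77/923) × 10 = 770/923.
Target odds = 0.98/0.02 = 49.
Need 2.75ⁿ ≥ 49 ÷ (770/923) = 6461/110.
2.75⁴ = 57.19140625 falls short of 6461/110 but 2.75⁵ = 161051/1024 reaches it, so n = 5.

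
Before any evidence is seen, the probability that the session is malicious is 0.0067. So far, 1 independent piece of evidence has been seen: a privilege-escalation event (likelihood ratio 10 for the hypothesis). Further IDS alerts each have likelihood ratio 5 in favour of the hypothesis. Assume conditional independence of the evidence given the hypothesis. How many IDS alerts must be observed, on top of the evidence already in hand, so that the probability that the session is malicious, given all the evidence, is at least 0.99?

5

Prior odds = 0.0067/0.9933 = 67/9933.
Bayes factor of the evidence already in hand = 10.
Odds after that evidence = (67/9933) × 10 = 670/9933.
Target odds = 0.99/0.01 = 99.
Need 5ⁿ ≥ 99 ÷ (670/9933) = 983367/670.
5⁴ = 625 falls short of 983367/670 but 5⁵ = 3125 reaches it, so n = 5.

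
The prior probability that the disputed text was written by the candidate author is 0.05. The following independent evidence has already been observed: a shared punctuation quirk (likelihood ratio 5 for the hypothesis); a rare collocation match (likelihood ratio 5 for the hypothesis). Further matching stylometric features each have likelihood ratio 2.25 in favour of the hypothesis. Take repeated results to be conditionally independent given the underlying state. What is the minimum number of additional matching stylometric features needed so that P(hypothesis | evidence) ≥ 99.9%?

Prior odds = 0.05/0.95 = 1/19.
Combined Bayes factor of the evidence already in hand = 5 × 5 = 25.
Odds after that evidence = (1/19) × 25 = 25/19.
Target odds = 0.999/0.001 = 999.
Need 2.25ⁿ ≥ 999 ÷ (25/19) = 759.24.
2.25⁸ = 43046721/65536 falls short of 759.24 but 2.25⁹ = 387420489/262144 reaches it, so n = 9.

9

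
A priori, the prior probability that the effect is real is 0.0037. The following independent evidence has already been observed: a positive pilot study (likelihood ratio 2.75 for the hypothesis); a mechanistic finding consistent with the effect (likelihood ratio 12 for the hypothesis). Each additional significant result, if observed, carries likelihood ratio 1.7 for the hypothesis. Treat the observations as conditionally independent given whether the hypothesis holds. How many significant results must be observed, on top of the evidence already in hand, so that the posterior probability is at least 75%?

7

Prior odds = 0.0037/0.9963 = 37/9963.
Combined Bayes factor of the evidence already in hand = 2.75 × 12 = 33.
Odds after that evidence = (37/9963) × 33 = 407/3321.
Target odds = 0.75/0.25 = 3.
Need 1.7ⁿ ≥ 3 ÷ (407/3321) = 9963/407.
1.7⁶ = 24137569/1000000 falls short of 9963/407 but 1.7⁷ = 410338673/10000000 reaches it, so n = 7.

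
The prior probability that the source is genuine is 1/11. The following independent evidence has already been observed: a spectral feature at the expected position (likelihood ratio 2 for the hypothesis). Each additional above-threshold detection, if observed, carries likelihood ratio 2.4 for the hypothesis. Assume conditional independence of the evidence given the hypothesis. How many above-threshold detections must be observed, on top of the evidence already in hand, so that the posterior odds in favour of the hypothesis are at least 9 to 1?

Prior odds = (1/11)/(10/11) = 0.1.
Bayes factor of the evidence already in hand = 2.
Odds after that evidence = 0.1 × 2 = 0.2.
Target odds = 9.
Need 2.4ⁿ ≥ 9 ÷ 0.2 = 45.
2.4⁴ = 33.1776 falls short of 45 but 2.4⁵ = 79.62624 reaches it, so n = 5.

5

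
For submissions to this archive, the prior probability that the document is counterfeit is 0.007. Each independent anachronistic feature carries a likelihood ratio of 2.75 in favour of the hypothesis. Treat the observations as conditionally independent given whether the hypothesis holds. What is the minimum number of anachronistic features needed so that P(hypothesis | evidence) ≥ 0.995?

Prior odds = 0.007/0.993 = 7/993.
Likelihood ratio per anachronistic feature = 2.75.
Target posterior odds = 0.995/0.005 = 199.
Need (7/993) × 2.75ⁿ ≥ 199, i.e. 2.75ⁿ ≥ 197607/7.
2.75¹⁰ ≈24735.9 falls short of 197607/7 but 2.75¹¹ ≈68023.6 reaches it, so n = 11.

11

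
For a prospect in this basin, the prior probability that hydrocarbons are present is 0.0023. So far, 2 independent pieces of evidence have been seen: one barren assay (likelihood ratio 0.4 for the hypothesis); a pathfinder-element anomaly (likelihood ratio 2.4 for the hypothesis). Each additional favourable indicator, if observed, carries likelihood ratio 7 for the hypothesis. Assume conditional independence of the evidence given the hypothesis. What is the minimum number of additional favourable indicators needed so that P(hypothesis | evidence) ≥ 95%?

5

Prior odds = 0.0023/0.9977 = 23/9977.
Combined Bayes factor of the evidence already in hand = 0.4 × 2.4 = 0.96.
Odds after that evidence = (23/9977) × 0.96 = 552/249425.
Target odds = 0.95/0.05 = 19.
Need 7ⁿ ≥ 19 ÷ (552/249425) = 4739075/552.
7⁴ = 2401 falls short of 4739075/552 but 7⁵ = 16807 reaches it, so n = 5.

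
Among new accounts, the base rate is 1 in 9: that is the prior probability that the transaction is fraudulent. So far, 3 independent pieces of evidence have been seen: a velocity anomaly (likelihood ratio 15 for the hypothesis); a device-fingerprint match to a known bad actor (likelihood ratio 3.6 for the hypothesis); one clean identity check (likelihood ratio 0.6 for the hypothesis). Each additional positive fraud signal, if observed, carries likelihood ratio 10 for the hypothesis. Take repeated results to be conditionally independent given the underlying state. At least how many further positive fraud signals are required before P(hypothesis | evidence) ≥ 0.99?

Prior odds = (1/9)/(8/9) = 0.125.
Combined Bayes factor of the evidence already in hand = 15 × 3.6 × 0.6 = 32.4.
Odds after that evidence = 0.125 × 32.4 = 4.05.
Target odds = 0.99/0.01 = 99.
Need 10ⁿ ≥ 99 ÷ 4.05 = 220/9.
10¹ = 10 falls short of 220/9 but 10² = 100 reaches it, so n = 2.

2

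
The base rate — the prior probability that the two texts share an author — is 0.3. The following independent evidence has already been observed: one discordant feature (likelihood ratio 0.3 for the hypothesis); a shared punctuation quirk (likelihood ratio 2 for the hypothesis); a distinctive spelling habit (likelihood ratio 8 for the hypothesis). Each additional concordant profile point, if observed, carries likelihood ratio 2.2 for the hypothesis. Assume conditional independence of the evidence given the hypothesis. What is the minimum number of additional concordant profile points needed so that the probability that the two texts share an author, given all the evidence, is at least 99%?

5

Prior odds = 0.3/0.7 = 3/7.
Combined Bayes factor of the evidence already in hand = 0.3 × 2 × 8 = 4.8.
Odds after that evidence = (3/7) × 4.8 = 72/35.
Target odds = 0.99/0.01 = 99.
Need 2.2ⁿ ≥ 99 ÷ (72/35) = 48.125.
2.2⁴ = 23.4256 falls short of 48.125 but 2.2⁵ = 51.53632 reaches it, so n = 5.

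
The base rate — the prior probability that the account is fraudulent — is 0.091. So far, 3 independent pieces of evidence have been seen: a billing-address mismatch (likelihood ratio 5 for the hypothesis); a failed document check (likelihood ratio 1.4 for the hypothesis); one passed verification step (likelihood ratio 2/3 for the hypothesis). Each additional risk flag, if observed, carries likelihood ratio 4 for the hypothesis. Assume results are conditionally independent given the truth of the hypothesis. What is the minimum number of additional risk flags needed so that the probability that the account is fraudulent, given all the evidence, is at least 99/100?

4

Prior odds = 0.091/0.909 = 91/909.
Combined Bayes factor of the evidence already in hand = 5 × 1.4 × (2/3) = 14/3.
Odds after that evidence = (91/909) × 14/3 = 1274/2727.
Target odds = 0.99/0.01 = 99.
Need 4ⁿ ≥ 99 ÷ (1274/2727) = 269973/1274.
4³ = 64 falls short of 269973/1274 but 4⁴ = 256 reaches it, so n = 4.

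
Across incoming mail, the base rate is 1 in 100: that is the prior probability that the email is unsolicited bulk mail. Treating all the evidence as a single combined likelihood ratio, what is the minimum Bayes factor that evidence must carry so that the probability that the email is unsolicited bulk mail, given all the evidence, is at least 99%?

9801

Prior odds = 0.01/0.99 = 1/99.
Target odds = 0.99/0.01 = 99.
Required Bayes factor = 99 ÷ (1/99) = 9801.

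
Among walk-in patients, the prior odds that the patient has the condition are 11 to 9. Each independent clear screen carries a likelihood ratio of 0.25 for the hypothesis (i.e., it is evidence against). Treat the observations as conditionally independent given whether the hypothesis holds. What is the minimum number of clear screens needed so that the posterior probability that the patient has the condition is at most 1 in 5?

2

Prior odds = 11/9.
Likelihood ratio per clear screen = 0.25.
Target odds: 0.2 ÷ 0.8 = 0.25.
Require 0.25ⁿ ≤ 0.25 ÷ (11/9) = 9/44.
0.25¹ = 0.25 is still above 9/44 but 0.25² = 0.0625 is at or below it, so n = 2.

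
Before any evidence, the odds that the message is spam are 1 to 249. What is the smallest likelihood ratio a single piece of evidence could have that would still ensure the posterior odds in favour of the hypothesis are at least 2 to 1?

498

Prior odds = 1/249.
Target odds = 2.
Required Bayes factor = 2 ÷ (1/249) = 498.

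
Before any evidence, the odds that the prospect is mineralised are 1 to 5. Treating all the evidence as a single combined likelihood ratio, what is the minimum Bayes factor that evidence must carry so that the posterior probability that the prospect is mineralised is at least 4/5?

20

Prior odds = 0.2.
Target odds = 0.8/0.2 = 4.
Required Bayes factor = 4 ÷ 0.2 = 20.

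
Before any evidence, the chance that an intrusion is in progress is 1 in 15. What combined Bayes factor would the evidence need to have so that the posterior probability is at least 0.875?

98

Prior odds = (1/15)/(14/15) = 1/14.
Target odds = 0.875/0.125 = 7.
Required Bayes factor = 7 ÷ (1/14) = 98.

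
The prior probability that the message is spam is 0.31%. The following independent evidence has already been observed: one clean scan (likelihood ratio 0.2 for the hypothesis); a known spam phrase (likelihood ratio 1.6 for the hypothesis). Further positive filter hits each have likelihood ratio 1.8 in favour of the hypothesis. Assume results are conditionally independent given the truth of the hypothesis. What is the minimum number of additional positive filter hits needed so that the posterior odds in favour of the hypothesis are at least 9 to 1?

16

Prior odds = 0.0031/0.9969 = 31/9969.
Combined Bayes factor of the evidence already in hand = 0.2 × 1.6 = 0.32.
Odds after that evidence = (31/9969) × 0.32 = 248/249225.
Target odds = 9.
Need 1.8ⁿ ≥ 9 ÷ (248/249225) = 2243025/248.
1.8¹⁵ ≈6746.64 falls short of 2243025/248 but 1.8¹⁶ ≈12144 reaches it, so n = 16.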